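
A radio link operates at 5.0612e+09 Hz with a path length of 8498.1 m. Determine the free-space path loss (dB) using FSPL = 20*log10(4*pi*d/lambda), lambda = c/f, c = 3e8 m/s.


lambda = c / f = 3.0000e+08 / 5.0612e+09 = 0.05927448 m
FSPL = 20 * log10(4*pi*8498.1/0.05927448) = 125.1 dB

125.1 dB


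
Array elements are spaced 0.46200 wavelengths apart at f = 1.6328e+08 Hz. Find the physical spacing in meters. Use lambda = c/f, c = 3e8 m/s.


lambda = c / f = 3.0000e+08 / 1.6328e+08 = 1.837335 m
d = 0.46200 * 1.837335 = 0.8488 m

0.8488 m


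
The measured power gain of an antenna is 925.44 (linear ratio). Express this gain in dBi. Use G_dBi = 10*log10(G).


G_dBi = 10 * log10(925.44) = 29.66 dBi

29.66 dBi


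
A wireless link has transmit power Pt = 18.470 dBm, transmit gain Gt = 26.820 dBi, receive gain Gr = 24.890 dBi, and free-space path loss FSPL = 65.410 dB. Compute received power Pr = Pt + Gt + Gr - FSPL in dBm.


Pr = 18.470 + 26.820 + 24.890 - 65.410 = 4.77 dBm

4.77 dBm


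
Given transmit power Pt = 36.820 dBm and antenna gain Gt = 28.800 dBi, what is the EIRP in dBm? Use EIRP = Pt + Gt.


EIRP = Pt + Gt = 36.820 + 28.800 = 65.62 dBm

65.62 dBm


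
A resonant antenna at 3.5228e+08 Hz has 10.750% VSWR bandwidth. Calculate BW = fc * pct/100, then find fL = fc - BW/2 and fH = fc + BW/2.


BW = 3.5228e+08 * 10.750/100 = 3.787010e+07 Hz
fL = 3.5228e+08 - 3.787010e+07/2 = 3.333e+08 Hz
fH = 3.5228e+08 + 3.787010e+07/2 = 3.712e+08 Hz

BW=3.787e+07 Hz, fL=3.333e+08 Hz, fH=3.712e+08 Hz


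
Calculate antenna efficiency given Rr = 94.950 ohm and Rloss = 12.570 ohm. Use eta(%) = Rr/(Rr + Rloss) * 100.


eta = 94.950 / (94.950 + 12.570) * 100 = 88.31%

88.31%


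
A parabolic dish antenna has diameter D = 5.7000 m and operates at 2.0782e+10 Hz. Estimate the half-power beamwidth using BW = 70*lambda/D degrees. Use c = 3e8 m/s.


lambda = c / f = 3.0000e+08 / 2.0782e+10 = 0.01443557 m
BW = 70 * 0.01443557 / 5.7000 = 0.1773 deg

0.1773 deg


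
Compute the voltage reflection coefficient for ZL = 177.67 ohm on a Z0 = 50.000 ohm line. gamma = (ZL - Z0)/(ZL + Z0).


gamma = (177.67 - 50.000) / (177.67 + 50.000) = 0.5608

0.5608


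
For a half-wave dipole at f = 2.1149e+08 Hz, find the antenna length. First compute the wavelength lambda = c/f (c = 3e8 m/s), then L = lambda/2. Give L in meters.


lambda = c / f = 3.0000e+08 / 2.1149e+08 = 1.418507 m
L = lambda / 2 = 1.418507 / 2 = 0.7093 m

0.7093 m


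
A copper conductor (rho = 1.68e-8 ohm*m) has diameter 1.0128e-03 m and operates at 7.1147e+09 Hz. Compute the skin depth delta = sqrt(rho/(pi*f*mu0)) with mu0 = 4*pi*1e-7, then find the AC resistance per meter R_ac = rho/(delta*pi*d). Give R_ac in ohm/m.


delta = sqrt(1.68e-8 / (pi * 7.1147e+09 * 4*pi*1e-7)) = 7.733863e-07 m
R_ac = 1.68e-8 / (7.733863e-07 * pi * 1.0128e-03) = 6.827 ohm/m

6.827 ohm/m


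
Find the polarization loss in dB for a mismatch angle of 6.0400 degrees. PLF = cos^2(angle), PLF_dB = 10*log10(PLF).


PLF_linear = cos^2(6.0400 deg) = 0.9889282
PLF_dB = 10 * log10(0.9889282) = -0.04835 dB

-0.04835 dB


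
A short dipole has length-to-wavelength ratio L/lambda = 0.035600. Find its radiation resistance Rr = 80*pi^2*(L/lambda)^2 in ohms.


Rr = 80 * pi^2 * (0.035600)^2 = 80 * 9.869604 * 1.267360e-03 = 1.001 ohm

1.001 ohm


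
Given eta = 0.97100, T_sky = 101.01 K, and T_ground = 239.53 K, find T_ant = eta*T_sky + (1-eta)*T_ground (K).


T_ant = 0.97100 * 101.01 + (1 - 0.97100) * 239.53 = 105.0 K

105.0 K


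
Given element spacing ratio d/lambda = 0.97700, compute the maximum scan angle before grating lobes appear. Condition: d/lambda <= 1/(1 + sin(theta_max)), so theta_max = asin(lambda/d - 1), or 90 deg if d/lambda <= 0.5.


lambda/d - 1 = 1/0.97700 - 1 = 0.02354145
theta_max = asin(0.02354145) = 1.349 deg

1.349 deg


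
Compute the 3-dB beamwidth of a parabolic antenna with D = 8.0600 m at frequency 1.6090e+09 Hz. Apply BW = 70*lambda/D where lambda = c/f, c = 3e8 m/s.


lambda = c / f = 3.0000e+08 / 1.6090e+09 = 0.1864512 m
BW = 70 * 0.1864512 / 8.0600 = 1.619 deg

1.619 deg


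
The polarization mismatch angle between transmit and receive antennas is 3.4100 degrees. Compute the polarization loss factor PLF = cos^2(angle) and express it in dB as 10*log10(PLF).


PLF_linear = cos^2(3.4100 deg) = 0.9964621
PLF_dB = 10 * log10(0.9964621) = -0.01539 dB

-0.01539 dB


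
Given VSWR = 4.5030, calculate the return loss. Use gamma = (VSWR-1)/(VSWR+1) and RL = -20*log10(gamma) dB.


gamma = (4.5030 - 1) / (4.5030 + 1) = 0.6365619
RL = -20 * log10(0.6365619) = 3.923 dB

3.923 dB


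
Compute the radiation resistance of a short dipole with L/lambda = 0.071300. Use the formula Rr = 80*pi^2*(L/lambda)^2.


Rr = 80 * pi^2 * (0.071300)^2 = 80 * 9.869604 * 5.083690e-03 = 4.014 ohm

4.014 ohm


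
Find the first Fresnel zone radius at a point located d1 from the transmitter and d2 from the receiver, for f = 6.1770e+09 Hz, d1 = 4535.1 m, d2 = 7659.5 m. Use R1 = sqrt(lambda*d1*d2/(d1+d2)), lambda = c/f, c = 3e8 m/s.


lambda = c / f = 3.0000e+08 / 6.1770e+09 = 0.04856727 m
R1 = sqrt(0.04856727 * 4535.1 * 7659.5 / (4535.1 + 7659.5)) = 11.76 m

11.76 m


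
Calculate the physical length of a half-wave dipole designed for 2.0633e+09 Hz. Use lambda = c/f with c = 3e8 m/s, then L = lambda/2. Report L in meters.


lambda = c / f = 3.0000e+08 / 2.0633e+09 = 0.1453981 m
L = lambda / 2 = 0.1453981 / 2 = 0.07270 m

0.07270 m


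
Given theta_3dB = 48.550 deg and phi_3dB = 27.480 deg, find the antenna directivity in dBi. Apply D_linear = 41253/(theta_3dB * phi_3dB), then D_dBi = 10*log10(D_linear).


D_linear = 41253 / (48.550 * 27.480) = 30.92072
D_dBi = 10 * log10(30.92072) = 14.90 dBi

14.90 dBi


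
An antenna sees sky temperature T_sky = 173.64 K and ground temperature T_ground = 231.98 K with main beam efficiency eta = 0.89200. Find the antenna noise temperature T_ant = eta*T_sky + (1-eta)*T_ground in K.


T_ant = 0.89200 * 173.64 + (1 - 0.89200) * 231.98 = 179.9 K

179.9 K


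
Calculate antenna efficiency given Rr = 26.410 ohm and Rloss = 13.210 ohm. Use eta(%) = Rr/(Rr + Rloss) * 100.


eta = 26.410 / (26.410 + 13.210) * 100 = 66.66%

66.66%


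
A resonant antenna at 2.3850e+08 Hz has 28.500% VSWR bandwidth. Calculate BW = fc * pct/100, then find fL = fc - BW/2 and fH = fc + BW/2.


BW = 2.3850e+08 * 28.500/100 = 6.797250e+07 Hz
fL = 2.3850e+08 - 6.797250e+07/2 = 2.045e+08 Hz
fH = 2.3850e+08 + 6.797250e+07/2 = 2.725e+08 Hz

BW=6.797e+07 Hz, fL=2.045e+08 Hz, fH=2.725e+08 Hz


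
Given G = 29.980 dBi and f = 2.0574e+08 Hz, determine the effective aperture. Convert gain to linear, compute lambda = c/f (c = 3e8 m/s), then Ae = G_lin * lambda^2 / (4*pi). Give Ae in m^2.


lambda = c / f = 3.0000e+08 / 2.0574e+08 = 1.458151 m
G_linear = 10^(29.980/10) = 995.4054
Ae = G_linear * lambda^2 / (4*pi) = 995.4054 * 1.458151^2 / (4*pi) = 168.4 m^2

168.4 m^2


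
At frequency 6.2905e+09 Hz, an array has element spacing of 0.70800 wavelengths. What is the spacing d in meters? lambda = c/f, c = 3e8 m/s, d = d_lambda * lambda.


lambda = c / f = 3.0000e+08 / 6.2905e+09 = 0.04769096 m
d = 0.70800 * 0.04769096 = 0.03377 m

0.03377 m


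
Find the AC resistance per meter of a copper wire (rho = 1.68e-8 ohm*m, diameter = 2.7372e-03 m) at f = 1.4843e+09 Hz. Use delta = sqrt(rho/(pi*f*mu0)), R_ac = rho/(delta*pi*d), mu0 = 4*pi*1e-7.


delta = sqrt(1.68e-8 / (pi * 1.4843e+09 * 4*pi*1e-7)) = 1.693222e-06 m
R_ac = 1.68e-8 / (1.693222e-06 * pi * 2.7372e-03) = 1.154 ohm/m

1.154 ohm/m


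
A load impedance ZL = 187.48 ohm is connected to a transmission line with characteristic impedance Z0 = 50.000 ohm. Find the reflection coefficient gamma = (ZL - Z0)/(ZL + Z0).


gamma = (187.48 - 50.000) / (187.48 + 50.000) = 0.5789

0.5789


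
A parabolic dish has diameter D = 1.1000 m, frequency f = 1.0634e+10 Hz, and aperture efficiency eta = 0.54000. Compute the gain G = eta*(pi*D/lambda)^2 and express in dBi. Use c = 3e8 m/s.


lambda = c / f = 3.0000e+08 / 1.0634e+10 = 0.02821140 m
G_linear = 0.54000 * (pi * 1.1000 / 0.02821140)^2 = 8102.697
G_dBi = 10 * log10(8102.697) = 39.09 dBi

39.09 dBi


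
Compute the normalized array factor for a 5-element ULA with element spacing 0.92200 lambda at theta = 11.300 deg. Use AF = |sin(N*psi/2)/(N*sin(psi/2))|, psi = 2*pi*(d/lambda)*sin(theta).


psi = 2*pi*0.92200*sin(11.300 deg) = 1.135135 rad
AF = |sin(5*1.135135/2) / (5*sin(1.135135/2))| = 0.1113

0.1113


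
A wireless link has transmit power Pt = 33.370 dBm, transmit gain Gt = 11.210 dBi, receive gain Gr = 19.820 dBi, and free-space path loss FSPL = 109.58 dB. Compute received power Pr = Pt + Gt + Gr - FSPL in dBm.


Pr = 33.370 + 11.210 + 19.820 - 109.58 = -45.18 dBm

-45.18 dBm


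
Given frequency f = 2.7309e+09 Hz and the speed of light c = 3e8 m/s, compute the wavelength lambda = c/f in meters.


lambda = c / f = 3.0000e+08 / 2.7309e+09 = 0.1099 m

0.1099 m


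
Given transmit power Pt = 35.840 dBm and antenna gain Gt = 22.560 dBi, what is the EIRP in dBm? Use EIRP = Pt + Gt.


EIRP = Pt + Gt = 35.840 + 22.560 = 58.40 dBm

58.40 dBm


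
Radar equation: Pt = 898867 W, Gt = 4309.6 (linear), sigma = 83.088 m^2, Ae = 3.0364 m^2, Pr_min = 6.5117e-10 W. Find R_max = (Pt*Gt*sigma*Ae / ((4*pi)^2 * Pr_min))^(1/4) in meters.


R^4 = 898867*4309.6*83.088*3.0364 / ((4*pi)^2 * 6.5117e-10) = 9.504200e+18
R_max = 9.504200e+18^0.25 = 55524 m

55524 m


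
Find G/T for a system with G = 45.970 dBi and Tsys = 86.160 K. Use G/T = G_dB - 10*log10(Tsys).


G/T = 45.970 - 10*log10(86.160) = 45.970 - 19.35306 = 26.62 dB/K

26.62 dB/K


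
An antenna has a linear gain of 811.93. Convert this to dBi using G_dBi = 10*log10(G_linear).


G_dBi = 10 * log10(811.93) = 29.10 dBi

29.10 dBi


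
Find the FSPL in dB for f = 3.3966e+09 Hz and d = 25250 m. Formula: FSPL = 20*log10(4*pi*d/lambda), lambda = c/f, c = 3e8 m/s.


lambda = c / f = 3.0000e+08 / 3.3966e+09 = 0.08832362 m
FSPL = 20 * log10(4*pi*25250/0.08832362) = 131.1 dB

131.1 dB


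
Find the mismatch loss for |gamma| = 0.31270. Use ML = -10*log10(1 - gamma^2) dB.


ML = -10 * log10(1 - 0.31270^2) = -10 * log10(0.90221871) = 0.4469 dB

0.4469 dB


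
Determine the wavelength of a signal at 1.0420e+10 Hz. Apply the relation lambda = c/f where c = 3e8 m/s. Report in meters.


lambda = c / f = 3.0000e+08 / 1.0420e+10 = 0.02879 m

0.02879 m


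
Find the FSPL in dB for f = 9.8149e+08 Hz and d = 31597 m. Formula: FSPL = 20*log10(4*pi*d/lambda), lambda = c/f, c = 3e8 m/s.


lambda = c / f = 3.0000e+08 / 9.8149e+08 = 0.3056577 m
FSPL = 20 * log10(4*pi*31597/0.3056577) = 122.3 dB

122.3 dB


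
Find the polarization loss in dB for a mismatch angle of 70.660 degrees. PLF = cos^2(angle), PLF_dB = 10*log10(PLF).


PLF_linear = cos^2(70.660 deg) = 0.1096757
PLF_dB = 10 * log10(0.1096757) = -9.599 dB

-9.599 dB


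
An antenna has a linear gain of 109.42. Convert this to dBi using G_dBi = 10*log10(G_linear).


G_dBi = 10 * log10(109.42) = 20.39 dBi

20.39 dBi


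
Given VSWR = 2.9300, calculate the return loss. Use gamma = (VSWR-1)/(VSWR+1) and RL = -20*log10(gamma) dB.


gamma = (2.9300 - 1) / (2.9300 + 1) = 0.4910941
RL = -20 * log10(0.4910941) = 6.177 dB

6.177 dB


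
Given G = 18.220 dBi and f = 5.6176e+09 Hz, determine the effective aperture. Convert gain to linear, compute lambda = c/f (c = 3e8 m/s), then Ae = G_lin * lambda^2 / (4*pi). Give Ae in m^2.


lambda = c / f = 3.0000e+08 / 5.6176e+09 = 0.05340359 m
G_linear = 10^(18.220/10) = 66.37431
Ae = G_linear * lambda^2 / (4*pi) = 66.37431 * 0.05340359^2 / (4*pi) = 0.01506 m^2

0.01506 m^2


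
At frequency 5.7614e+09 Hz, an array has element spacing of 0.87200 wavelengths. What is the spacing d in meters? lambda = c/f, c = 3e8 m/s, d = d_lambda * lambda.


lambda = c / f = 3.0000e+08 / 5.7614e+09 = 0.05207068 m
d = 0.87200 * 0.05207068 = 0.04541 m

0.04541 m


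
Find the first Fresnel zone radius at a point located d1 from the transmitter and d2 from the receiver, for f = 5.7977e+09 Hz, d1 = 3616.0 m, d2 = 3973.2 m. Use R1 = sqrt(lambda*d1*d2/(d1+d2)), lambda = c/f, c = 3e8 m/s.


lambda = c / f = 3.0000e+08 / 5.7977e+09 = 0.05174466 m
R1 = sqrt(0.05174466 * 3616.0 * 3973.2 / (3616.0 + 3973.2)) = 9.897 m

9.897 m


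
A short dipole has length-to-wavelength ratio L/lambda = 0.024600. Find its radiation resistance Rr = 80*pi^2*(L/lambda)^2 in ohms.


Rr = 80 * pi^2 * (0.024600)^2 = 80 * 9.869604 * 6.051600e-04 = 0.4778 ohm

0.4778 ohm


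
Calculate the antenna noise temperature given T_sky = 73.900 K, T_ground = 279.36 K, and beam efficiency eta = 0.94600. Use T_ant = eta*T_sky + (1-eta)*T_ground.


T_ant = 0.94600 * 73.900 + (1 - 0.94600) * 279.36 = 84.99 K

84.99 K


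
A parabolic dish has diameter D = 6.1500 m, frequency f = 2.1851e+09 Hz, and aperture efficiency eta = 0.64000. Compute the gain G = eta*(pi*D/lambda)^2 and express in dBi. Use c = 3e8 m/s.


lambda = c / f = 3.0000e+08 / 2.1851e+09 = 0.1372935 m
G_linear = 0.64000 * (pi * 6.1500 / 0.1372935)^2 = 12674.48
G_dBi = 10 * log10(12674.48) = 41.03 dBi

41.03 dBi


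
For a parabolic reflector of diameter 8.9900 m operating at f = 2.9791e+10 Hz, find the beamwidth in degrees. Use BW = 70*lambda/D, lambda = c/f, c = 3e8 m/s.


lambda = c / f = 3.0000e+08 / 2.9791e+10 = 0.01007016 m
BW = 70 * 0.01007016 / 8.9900 = 0.07841 deg

0.07841 deg


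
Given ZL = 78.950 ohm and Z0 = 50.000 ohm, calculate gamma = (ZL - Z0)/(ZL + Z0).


gamma = (78.950 - 50.000) / (78.950 + 50.000) = 0.2245

0.2245


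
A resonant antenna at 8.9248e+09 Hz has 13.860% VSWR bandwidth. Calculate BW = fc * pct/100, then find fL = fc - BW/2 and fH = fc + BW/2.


BW = 8.9248e+09 * 13.860/100 = 1.236977e+09 Hz
fL = 8.9248e+09 - 1.236977e+09/2 = 8.306e+09 Hz
fH = 8.9248e+09 + 1.236977e+09/2 = 9.543e+09 Hz

BW=1.237e+09 Hz, fL=8.306e+09 Hz, fH=9.543e+09 Hz


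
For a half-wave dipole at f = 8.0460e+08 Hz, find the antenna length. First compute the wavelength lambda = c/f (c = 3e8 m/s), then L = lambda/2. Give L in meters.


lambda = c / f = 3.0000e+08 / 8.0460e+08 = 0.3728561 m
L = lambda / 2 = 0.3728561 / 2 = 0.1864 m

0.1864 m


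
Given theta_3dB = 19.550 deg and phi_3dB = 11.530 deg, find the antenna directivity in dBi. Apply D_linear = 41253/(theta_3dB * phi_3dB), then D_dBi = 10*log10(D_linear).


D_linear = 41253 / (19.550 * 11.530) = 183.0120
D_dBi = 10 * log10(183.0120) = 22.62 dBi

22.62 dBi


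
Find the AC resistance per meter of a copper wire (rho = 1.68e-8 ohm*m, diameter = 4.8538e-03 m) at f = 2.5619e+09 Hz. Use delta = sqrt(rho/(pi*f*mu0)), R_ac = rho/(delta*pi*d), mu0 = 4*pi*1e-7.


delta = sqrt(1.68e-8 / (pi * 2.5619e+09 * 4*pi*1e-7)) = 1.288824e-06 m
R_ac = 1.68e-8 / (1.288824e-06 * pi * 4.8538e-03) = 0.8548 ohm/m

0.8548 ohm/m


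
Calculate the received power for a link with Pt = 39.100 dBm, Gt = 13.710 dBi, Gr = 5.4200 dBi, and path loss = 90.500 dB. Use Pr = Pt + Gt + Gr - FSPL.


Pr = 39.100 + 13.710 + 5.4200 - 90.500 = -32.27 dBm

-32.27 dBm


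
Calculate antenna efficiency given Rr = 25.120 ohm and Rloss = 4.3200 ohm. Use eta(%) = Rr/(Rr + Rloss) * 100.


eta = 25.120 / (25.120 + 4.3200) * 100 = 85.33%

85.33%


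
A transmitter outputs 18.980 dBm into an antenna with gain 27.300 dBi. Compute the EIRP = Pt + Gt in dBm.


EIRP = Pt + Gt = 18.980 + 27.300 = 46.28 dBm

46.28 dBm


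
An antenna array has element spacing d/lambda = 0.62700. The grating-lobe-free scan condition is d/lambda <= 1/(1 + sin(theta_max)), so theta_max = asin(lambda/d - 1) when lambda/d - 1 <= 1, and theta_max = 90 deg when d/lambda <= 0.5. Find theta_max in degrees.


lambda/d - 1 = 1/0.62700 - 1 = 0.5948963
theta_max = asin(0.5948963) = 36.51 deg

36.51 deg


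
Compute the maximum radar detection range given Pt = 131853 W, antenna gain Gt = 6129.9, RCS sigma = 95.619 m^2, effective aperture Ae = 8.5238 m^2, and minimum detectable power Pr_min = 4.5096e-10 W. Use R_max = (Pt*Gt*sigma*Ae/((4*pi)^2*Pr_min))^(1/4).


R^4 = 131853*6129.9*95.619*8.5238 / ((4*pi)^2 * 4.5096e-10) = 9.250455e+18
R_max = 9.250455e+18^0.25 = 55149 m

55149 m


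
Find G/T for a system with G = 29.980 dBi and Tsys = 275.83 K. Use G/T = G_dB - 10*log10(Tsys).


G/T = 29.980 - 10*log10(275.83) = 29.980 - 24.40641 = 5.574 dB/K

5.574 dB/K


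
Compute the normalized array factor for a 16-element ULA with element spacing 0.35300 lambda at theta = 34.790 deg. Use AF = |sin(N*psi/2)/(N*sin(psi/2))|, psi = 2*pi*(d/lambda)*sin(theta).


psi = 2*pi*0.35300*sin(34.790 deg) = 1.265504 rad
AF = |sin(16*1.265504/2) / (16*sin(1.265504/2))| = 0.06803

0.06803


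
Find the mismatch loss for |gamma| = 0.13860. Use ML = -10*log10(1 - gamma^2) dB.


ML = -10 * log10(1 - 0.13860^2) = -10 * log10(0.98079004) = 0.08424 dB

0.08424 dB


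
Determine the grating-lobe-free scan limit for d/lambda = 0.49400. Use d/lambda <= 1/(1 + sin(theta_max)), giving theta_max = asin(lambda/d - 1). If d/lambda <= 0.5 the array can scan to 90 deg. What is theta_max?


lambda/d - 1 = 1/0.49400 - 1 = 1.024291 >= 1
d/lambda <= 0.5, so the array can scan to endfire without grating lobes: theta_max = 90 deg

90 deg


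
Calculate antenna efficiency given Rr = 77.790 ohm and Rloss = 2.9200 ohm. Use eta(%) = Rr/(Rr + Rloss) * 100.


eta = 77.790 / (77.790 + 2.9200) * 100 = 96.38%

96.38%


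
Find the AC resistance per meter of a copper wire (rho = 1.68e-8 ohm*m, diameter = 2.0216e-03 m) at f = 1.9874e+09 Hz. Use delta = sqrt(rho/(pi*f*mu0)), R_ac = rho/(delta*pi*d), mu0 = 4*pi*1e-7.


delta = sqrt(1.68e-8 / (pi * 1.9874e+09 * 4*pi*1e-7)) = 1.463296e-06 m
R_ac = 1.68e-8 / (1.463296e-06 * pi * 2.0216e-03) = 1.808 ohm/m

1.808 ohm/m


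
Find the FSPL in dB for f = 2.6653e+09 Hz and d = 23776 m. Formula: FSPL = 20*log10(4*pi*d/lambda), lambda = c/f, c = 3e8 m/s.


lambda = c / f = 3.0000e+08 / 2.6653e+09 = 0.1125577 m
FSPL = 20 * log10(4*pi*23776/0.1125577) = 128.5 dB

128.5 dB


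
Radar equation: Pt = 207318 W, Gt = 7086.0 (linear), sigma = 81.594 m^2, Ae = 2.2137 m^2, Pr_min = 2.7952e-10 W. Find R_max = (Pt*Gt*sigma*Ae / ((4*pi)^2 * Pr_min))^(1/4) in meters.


R^4 = 207318*7086.0*81.594*2.2137 / ((4*pi)^2 * 2.7952e-10) = 6.011496e+18
R_max = 6.011496e+18^0.25 = 49516 m

49516 m


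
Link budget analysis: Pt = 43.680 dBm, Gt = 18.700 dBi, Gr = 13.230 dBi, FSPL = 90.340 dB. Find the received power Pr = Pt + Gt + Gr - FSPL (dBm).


Pr = 43.680 + 18.700 + 13.230 - 90.340 = -14.73 dBm

-14.73 dBm


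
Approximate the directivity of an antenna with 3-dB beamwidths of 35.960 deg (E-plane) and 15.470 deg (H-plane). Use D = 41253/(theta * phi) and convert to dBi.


D_linear = 41253 / (35.960 * 15.470) = 74.15587
D_dBi = 10 * log10(74.15587) = 18.70 dBi

18.70 dBi


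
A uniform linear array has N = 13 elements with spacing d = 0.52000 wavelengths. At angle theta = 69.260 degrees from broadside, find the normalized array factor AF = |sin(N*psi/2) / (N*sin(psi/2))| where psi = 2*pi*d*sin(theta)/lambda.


psi = 2*pi*0.52000*sin(69.260 deg) = 3.055528 rad
AF = |sin(13*3.055528/2) / (13*sin(3.055528/2))| = 0.06526

0.06526


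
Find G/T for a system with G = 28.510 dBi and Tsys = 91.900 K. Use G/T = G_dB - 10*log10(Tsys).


G/T = 28.510 - 10*log10(91.900) = 28.510 - 19.63316 = 8.877 dB/K

8.877 dB/K


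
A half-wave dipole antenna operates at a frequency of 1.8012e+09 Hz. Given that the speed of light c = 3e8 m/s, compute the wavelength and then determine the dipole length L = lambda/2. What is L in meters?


lambda = c / f = 3.0000e+08 / 1.8012e+09 = 0.1665556 m
L = lambda / 2 = 0.1665556 / 2 = 0.08328 m

0.08328 m


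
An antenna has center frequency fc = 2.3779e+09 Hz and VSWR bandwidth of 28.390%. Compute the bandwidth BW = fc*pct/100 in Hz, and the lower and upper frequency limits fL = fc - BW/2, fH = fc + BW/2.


BW = 2.3779e+09 * 28.390/100 = 6.750858e+08 Hz
fL = 2.3779e+09 - 6.750858e+08/2 = 2.040e+09 Hz
fH = 2.3779e+09 + 6.750858e+08/2 = 2.715e+09 Hz

BW=6.751e+08 Hz, fL=2.040e+09 Hz, fH=2.715e+09 Hz


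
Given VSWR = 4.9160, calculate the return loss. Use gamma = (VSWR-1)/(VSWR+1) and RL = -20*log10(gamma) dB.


gamma = (4.9160 - 1) / (4.9160 + 1) = 0.6619337
RL = -20 * log10(0.6619337) = 3.584 dB

3.584 dB


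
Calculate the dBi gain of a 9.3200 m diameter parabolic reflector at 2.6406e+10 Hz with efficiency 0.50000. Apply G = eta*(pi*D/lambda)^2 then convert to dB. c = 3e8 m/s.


lambda = c / f = 3.0000e+08 / 2.6406e+10 = 0.01136105 m
G_linear = 0.50000 * (pi * 9.3200 / 0.01136105)^2 = 3.320968e+06
G_dBi = 10 * log10(3.320968e+06) = 65.21 dBi

65.21 dBi


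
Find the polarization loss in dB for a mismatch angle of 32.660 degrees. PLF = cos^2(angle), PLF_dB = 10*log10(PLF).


PLF_linear = cos^2(32.660 deg) = 0.7087750
PLF_dB = 10 * log10(0.7087750) = -1.495 dB

-1.495 dB


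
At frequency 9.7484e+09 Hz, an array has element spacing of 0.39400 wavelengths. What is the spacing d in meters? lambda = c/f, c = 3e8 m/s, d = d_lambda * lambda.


lambda = c / f = 3.0000e+08 / 9.7484e+09 = 0.03077428 m
d = 0.39400 * 0.03077428 = 0.01213 m

0.01213 m


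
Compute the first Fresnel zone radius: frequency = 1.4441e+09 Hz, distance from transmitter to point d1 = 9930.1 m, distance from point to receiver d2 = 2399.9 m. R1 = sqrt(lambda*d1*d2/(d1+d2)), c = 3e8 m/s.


lambda = c / f = 3.0000e+08 / 1.4441e+09 = 0.2077418 m
R1 = sqrt(0.2077418 * 9930.1 * 2399.9 / (9930.1 + 2399.9)) = 20.04 m

20.04 m


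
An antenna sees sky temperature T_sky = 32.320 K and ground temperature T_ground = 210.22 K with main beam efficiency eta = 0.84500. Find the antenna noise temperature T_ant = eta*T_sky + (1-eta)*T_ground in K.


T_ant = 0.84500 * 32.320 + (1 - 0.84500) * 210.22 = 59.89 K

59.89 K


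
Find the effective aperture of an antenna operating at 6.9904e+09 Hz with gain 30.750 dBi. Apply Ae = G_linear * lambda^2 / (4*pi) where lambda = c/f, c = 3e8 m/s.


lambda = c / f = 3.0000e+08 / 6.9904e+09 = 0.04291600 m
G_linear = 10^(30.750/10) = 1188.502
Ae = G_linear * lambda^2 / (4*pi) = 1188.502 * 0.04291600^2 / (4*pi) = 0.1742 m^2

0.1742 m^2


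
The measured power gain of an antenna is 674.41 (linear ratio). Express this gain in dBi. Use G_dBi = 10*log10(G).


G_dBi = 10 * log10(674.41) = 28.29 dBi

28.29 dBi


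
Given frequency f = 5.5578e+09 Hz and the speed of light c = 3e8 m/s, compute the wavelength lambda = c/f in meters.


lambda = c / f = 3.0000e+08 / 5.5578e+09 = 0.05398 m

0.05398 m


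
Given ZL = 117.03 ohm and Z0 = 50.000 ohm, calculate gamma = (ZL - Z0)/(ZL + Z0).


gamma = (117.03 - 50.000) / (117.03 + 50.000) = 0.4013

0.4013


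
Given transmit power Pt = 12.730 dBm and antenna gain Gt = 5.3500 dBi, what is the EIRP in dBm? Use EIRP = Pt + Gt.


EIRP = Pt + Gt = 12.730 + 5.3500 = 18.08 dBm

18.08 dBm


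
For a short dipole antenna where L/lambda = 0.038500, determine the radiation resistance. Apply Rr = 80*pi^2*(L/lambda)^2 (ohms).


Rr = 80 * pi^2 * (0.038500)^2 = 80 * 9.869604 * 1.482250e-03 = 1.170 ohm

1.170 ohm


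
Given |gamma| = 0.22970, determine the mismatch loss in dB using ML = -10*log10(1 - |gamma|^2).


ML = -10 * log10(1 - 0.22970^2) = -10 * log10(0.94723791) = 0.2354 dB

0.2354 dB


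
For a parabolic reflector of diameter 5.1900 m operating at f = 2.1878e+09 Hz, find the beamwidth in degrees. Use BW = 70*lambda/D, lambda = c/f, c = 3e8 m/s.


lambda = c / f = 3.0000e+08 / 2.1878e+09 = 0.1371241 m
BW = 70 * 0.1371241 / 5.1900 = 1.849 deg

1.849 deg


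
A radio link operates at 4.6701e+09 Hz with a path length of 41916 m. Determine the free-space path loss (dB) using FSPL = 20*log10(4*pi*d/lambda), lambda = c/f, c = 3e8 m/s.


lambda = c / f = 3.0000e+08 / 4.6701e+09 = 0.06423845 m
FSPL = 20 * log10(4*pi*41916/0.06423845) = 138.3 dB

138.3 dB


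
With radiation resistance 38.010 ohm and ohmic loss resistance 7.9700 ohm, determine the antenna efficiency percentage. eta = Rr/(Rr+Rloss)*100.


eta = 38.010 / (38.010 + 7.9700) * 100 = 82.67%

82.67%


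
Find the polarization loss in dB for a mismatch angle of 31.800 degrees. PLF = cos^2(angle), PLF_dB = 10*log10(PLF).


PLF_linear = cos^2(31.800 deg) = 0.7223176
PLF_dB = 10 * log10(0.7223176) = -1.413 dB

-1.413 dB


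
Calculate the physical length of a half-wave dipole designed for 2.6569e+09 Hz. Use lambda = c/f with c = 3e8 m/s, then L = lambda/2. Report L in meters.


lambda = c / f = 3.0000e+08 / 2.6569e+09 = 0.1129135 m
L = lambda / 2 = 0.1129135 / 2 = 0.05646 m

0.05646 m


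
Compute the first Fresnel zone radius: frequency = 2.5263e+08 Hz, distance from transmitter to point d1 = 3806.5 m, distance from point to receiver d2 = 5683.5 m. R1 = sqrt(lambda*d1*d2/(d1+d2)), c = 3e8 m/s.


lambda = c / f = 3.0000e+08 / 2.5263e+08 = 1.187507 m
R1 = sqrt(1.187507 * 3806.5 * 5683.5 / (3806.5 + 5683.5)) = 52.03 m

52.03 m


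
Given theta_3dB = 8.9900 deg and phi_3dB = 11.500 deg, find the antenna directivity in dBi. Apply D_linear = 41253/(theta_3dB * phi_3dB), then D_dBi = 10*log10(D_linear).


D_linear = 41253 / (8.9900 * 11.500) = 399.0231
D_dBi = 10 * log10(399.0231) = 26.01 dBi

26.01 dBi


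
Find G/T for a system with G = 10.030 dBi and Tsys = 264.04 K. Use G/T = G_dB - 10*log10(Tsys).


G/T = 10.030 - 10*log10(264.04) = 10.030 - 24.21670 = -14.19 dB/K

-14.19 dB/K


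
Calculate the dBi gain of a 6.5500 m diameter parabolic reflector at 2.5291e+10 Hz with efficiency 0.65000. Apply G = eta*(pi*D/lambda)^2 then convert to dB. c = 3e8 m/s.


lambda = c / f = 3.0000e+08 / 2.5291e+10 = 0.01186193 m
G_linear = 0.65000 * (pi * 6.5500 / 0.01186193)^2 = 1.956073e+06
G_dBi = 10 * log10(1.956073e+06) = 62.91 dBi

62.91 dBi


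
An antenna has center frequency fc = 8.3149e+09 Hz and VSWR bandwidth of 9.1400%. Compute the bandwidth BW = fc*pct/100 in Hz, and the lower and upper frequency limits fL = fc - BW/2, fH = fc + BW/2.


BW = 8.3149e+09 * 9.1400/100 = 7.599819e+08 Hz
fL = 8.3149e+09 - 7.599819e+08/2 = 7.935e+09 Hz
fH = 8.3149e+09 + 7.599819e+08/2 = 8.695e+09 Hz

BW=7.600e+08 Hz, fL=7.935e+09 Hz, fH=8.695e+09 Hz


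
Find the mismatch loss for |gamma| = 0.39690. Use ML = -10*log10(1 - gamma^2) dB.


ML = -10 * log10(1 - 0.39690^2) = -10 * log10(0.84247039) = 0.7445 dB

0.7445 dB


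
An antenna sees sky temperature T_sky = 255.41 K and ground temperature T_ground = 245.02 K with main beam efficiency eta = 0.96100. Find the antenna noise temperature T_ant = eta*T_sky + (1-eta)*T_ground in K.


T_ant = 0.96100 * 255.41 + (1 - 0.96100) * 245.02 = 255.0 K

255.0 K


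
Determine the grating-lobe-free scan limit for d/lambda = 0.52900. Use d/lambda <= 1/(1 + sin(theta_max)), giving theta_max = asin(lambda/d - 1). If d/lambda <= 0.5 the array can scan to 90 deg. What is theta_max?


lambda/d - 1 = 1/0.52900 - 1 = 0.8903592
theta_max = asin(0.8903592) = 62.92 deg

62.92 deg


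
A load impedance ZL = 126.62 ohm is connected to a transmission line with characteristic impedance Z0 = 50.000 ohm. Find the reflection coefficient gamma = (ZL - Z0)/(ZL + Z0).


gamma = (126.62 - 50.000) / (126.62 + 50.000) = 0.4338

0.4338


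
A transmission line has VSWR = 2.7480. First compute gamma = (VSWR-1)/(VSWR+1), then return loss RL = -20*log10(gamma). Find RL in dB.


gamma = (2.7480 - 1) / (2.7480 + 1) = 0.4663821
RL = -20 * log10(0.4663821) = 6.625 dB

6.625 dB


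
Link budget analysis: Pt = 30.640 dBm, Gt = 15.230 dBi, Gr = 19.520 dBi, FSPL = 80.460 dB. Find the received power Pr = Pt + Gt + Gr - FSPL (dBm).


Pr = 30.640 + 15.230 + 19.520 - 80.460 = -15.07 dBm

-15.07 dBm


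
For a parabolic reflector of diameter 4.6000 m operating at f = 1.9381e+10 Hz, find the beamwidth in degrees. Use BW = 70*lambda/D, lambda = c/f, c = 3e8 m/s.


lambda = c / f = 3.0000e+08 / 1.9381e+10 = 0.01547908 m
BW = 70 * 0.01547908 / 4.6000 = 0.2356 deg

0.2356 deg


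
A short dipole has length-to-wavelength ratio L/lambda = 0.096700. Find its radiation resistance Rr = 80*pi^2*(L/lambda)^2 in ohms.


Rr = 80 * pi^2 * (0.096700)^2 = 80 * 9.869604 * 9.350890e-03 = 7.383 ohm

7.383 ohm


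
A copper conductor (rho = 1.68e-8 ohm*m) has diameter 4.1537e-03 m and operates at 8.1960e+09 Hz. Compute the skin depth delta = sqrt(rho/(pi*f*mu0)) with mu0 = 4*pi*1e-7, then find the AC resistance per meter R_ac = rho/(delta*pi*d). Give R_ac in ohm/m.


delta = sqrt(1.68e-8 / (pi * 8.1960e+09 * 4*pi*1e-7)) = 7.205661e-07 m
R_ac = 1.68e-8 / (7.205661e-07 * pi * 4.1537e-03) = 1.787 ohm/m

1.787 ohm/m


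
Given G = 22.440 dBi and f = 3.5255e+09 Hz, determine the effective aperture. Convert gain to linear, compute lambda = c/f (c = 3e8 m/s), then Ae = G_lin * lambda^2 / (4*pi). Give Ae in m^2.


lambda = c / f = 3.0000e+08 / 3.5255e+09 = 0.08509431 m
G_linear = 10^(22.440/10) = 175.3881
Ae = G_linear * lambda^2 / (4*pi) = 175.3881 * 0.08509431^2 / (4*pi) = 0.1011 m^2

0.1011 m^2


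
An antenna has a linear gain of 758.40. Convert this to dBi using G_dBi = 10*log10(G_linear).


G_dBi = 10 * log10(758.40) = 28.80 dBi

28.80 dBi


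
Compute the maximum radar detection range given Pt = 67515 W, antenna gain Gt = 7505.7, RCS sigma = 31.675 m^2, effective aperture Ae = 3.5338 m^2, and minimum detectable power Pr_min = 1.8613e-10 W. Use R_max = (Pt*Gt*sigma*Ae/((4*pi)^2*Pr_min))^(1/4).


R^4 = 67515*7505.7*31.675*3.5338 / ((4*pi)^2 * 1.8613e-10) = 1.929807e+18
R_max = 1.929807e+18^0.25 = 37272 m

37272 m


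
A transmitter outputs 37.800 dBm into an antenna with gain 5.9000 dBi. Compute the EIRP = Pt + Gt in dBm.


EIRP = Pt + Gt = 37.800 + 5.9000 = 43.70 dBm

43.70 dBm


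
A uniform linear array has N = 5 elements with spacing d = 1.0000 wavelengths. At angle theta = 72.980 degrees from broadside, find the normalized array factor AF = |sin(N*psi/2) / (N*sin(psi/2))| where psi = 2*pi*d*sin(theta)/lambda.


psi = 2*pi*1.0000*sin(72.980 deg) = 6.007998 rad
AF = |sin(5*6.007998/2) / (5*sin(6.007998/2))| = 0.9259

0.9259


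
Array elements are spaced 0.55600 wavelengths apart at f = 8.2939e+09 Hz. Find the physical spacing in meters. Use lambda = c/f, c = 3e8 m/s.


lambda = c / f = 3.0000e+08 / 8.2939e+09 = 0.03617116 m
d = 0.55600 * 0.03617116 = 0.02011 m

0.02011 m


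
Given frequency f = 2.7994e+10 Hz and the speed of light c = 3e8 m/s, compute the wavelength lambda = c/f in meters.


lambda = c / f = 3.0000e+08 / 2.7994e+10 = 0.01072 m

0.01072 m


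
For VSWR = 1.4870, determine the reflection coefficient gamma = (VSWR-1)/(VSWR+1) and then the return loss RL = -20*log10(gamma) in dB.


gamma = (1.4870 - 1) / (1.4870 + 1) = 0.1958183
RL = -20 * log10(0.1958183) = 14.16 dB

14.16 dB


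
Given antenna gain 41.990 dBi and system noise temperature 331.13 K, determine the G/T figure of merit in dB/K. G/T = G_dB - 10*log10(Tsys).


G/T = 41.990 - 10*log10(331.13) = 41.990 - 25.19999 = 16.79 dB/K

16.79 dB/K


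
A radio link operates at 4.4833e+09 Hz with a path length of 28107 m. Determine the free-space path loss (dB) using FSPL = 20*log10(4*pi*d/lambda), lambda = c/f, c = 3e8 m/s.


lambda = c / f = 3.0000e+08 / 4.4833e+09 = 0.06691500 m
FSPL = 20 * log10(4*pi*28107/0.06691500) = 134.5 dB

134.5 dB


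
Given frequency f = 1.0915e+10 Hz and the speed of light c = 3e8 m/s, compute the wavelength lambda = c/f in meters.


lambda = c / f = 3.0000e+08 / 1.0915e+10 = 0.02749 m

0.02749 m


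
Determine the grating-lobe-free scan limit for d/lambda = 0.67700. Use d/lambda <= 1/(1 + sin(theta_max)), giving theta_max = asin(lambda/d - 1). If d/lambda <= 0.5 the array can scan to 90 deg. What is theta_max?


lambda/d - 1 = 1/0.67700 - 1 = 0.4771049
theta_max = asin(0.4771049) = 28.50 deg

28.50 deg


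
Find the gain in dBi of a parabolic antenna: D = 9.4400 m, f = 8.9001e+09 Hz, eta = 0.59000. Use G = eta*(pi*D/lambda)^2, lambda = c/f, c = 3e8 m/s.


lambda = c / f = 3.0000e+08 / 8.9001e+09 = 0.03370749 m
G_linear = 0.59000 * (pi * 9.4400 / 0.03370749)^2 = 456712.5
G_dBi = 10 * log10(456712.5) = 56.60 dBi

56.60 dBi


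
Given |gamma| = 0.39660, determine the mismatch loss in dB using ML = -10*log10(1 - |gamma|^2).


ML = -10 * log10(1 - 0.39660^2) = -10 * log10(0.84270844) = 0.7432 dB

0.7432 dB


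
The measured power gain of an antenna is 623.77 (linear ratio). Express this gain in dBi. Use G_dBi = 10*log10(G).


G_dBi = 10 * log10(623.77) = 27.95 dBi

27.95 dBi


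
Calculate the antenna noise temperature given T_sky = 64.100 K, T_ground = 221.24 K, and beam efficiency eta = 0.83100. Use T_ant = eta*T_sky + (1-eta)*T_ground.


T_ant = 0.83100 * 64.100 + (1 - 0.83100) * 221.24 = 90.66 K

90.66 K


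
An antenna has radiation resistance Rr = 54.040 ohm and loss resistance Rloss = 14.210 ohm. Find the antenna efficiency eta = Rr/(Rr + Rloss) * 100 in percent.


eta = 54.040 / (54.040 + 14.210) * 100 = 79.18%

79.18%


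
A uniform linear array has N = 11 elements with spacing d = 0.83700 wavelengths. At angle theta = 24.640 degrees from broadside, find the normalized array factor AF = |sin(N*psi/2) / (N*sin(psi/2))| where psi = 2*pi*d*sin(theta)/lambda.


psi = 2*pi*0.83700*sin(24.640 deg) = 2.192569 rad
AF = |sin(11*2.192569/2) / (11*sin(2.192569/2))| = 0.04965

0.04965


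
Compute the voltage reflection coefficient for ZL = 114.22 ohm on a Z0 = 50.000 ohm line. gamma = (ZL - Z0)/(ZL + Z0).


gamma = (114.22 - 50.000) / (114.22 + 50.000) = 0.3911

0.3911


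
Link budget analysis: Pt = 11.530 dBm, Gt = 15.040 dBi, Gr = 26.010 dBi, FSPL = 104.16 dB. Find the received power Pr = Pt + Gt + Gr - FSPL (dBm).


Pr = 11.530 + 15.040 + 26.010 - 104.16 = -51.58 dBm

-51.58 dBm


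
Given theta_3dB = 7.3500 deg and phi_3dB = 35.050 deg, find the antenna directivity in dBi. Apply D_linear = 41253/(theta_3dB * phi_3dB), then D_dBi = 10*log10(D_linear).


D_linear = 41253 / (7.3500 * 35.050) = 160.1328
D_dBi = 10 * log10(160.1328) = 22.04 dBi

22.04 dBi


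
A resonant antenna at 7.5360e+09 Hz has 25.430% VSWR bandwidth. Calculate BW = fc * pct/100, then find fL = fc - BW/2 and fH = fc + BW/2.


BW = 7.5360e+09 * 25.430/100 = 1.916405e+09 Hz
fL = 7.5360e+09 - 1.916405e+09/2 = 6.578e+09 Hz
fH = 7.5360e+09 + 1.916405e+09/2 = 8.494e+09 Hz

BW=1.916e+09 Hz, fL=6.578e+09 Hz, fH=8.494e+09 Hz


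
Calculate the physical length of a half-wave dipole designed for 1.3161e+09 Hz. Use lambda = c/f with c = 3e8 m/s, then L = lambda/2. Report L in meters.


lambda = c / f = 3.0000e+08 / 1.3161e+09 = 0.2279462 m
L = lambda / 2 = 0.2279462 / 2 = 0.1140 m

0.1140 m


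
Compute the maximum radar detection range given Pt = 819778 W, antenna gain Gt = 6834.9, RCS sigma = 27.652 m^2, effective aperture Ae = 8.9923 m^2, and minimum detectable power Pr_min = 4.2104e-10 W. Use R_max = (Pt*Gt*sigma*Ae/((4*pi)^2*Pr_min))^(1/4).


R^4 = 819778*6834.9*27.652*8.9923 / ((4*pi)^2 * 4.2104e-10) = 2.095476e+19
R_max = 2.095476e+19^0.25 = 67658 m

67658 m


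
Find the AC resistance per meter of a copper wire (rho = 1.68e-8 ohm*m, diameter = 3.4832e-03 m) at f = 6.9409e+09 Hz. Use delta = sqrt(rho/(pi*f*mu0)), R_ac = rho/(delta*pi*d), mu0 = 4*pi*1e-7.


delta = sqrt(1.68e-8 / (pi * 6.9409e+09 * 4*pi*1e-7)) = 7.830092e-07 m
R_ac = 1.68e-8 / (7.830092e-07 * pi * 3.4832e-03) = 1.961 ohm/m

1.961 ohm/m


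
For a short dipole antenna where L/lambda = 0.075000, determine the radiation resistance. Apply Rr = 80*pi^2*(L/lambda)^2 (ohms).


Rr = 80 * pi^2 * (0.075000)^2 = 80 * 9.869604 * 5.625000e-03 = 4.441 ohm

4.441 ohm


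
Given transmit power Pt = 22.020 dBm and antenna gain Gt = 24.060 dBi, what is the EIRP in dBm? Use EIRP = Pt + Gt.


EIRP = Pt + Gt = 22.020 + 24.060 = 46.08 dBm

46.08 dBm


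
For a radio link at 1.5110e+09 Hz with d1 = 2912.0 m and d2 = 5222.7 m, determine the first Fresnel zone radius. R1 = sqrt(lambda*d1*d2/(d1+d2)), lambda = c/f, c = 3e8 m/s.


lambda = c / f = 3.0000e+08 / 1.5110e+09 = 0.1985440 m
R1 = sqrt(0.1985440 * 2912.0 * 5222.7 / (2912.0 + 5222.7)) = 19.27 m

19.27 m


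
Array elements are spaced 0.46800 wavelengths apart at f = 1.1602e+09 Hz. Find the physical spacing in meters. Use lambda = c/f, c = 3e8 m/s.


lambda = c / f = 3.0000e+08 / 1.1602e+09 = 0.2585761 m
d = 0.46800 * 0.2585761 = 0.1210 m

0.1210 m


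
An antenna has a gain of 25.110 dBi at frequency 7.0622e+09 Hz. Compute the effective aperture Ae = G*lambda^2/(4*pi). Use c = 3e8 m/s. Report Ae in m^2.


lambda = c / f = 3.0000e+08 / 7.0622e+09 = 0.04247968 m
G_linear = 10^(25.110/10) = 324.3396
Ae = G_linear * lambda^2 / (4*pi) = 324.3396 * 0.04247968^2 / (4*pi) = 0.04657 m^2

0.04657 m^2


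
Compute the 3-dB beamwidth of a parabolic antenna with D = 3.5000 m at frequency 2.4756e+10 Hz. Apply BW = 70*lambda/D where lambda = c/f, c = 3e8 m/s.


lambda = c / f = 3.0000e+08 / 2.4756e+10 = 0.01211827 m
BW = 70 * 0.01211827 / 3.5000 = 0.2424 deg

0.2424 deg


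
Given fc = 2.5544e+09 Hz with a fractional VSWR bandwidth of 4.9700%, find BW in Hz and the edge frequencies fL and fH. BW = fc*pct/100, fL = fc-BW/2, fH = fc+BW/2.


BW = 2.5544e+09 * 4.9700/100 = 1.269537e+08 Hz
fL = 2.5544e+09 - 1.269537e+08/2 = 2.491e+09 Hz
fH = 2.5544e+09 + 1.269537e+08/2 = 2.618e+09 Hz

BW=1.270e+08 Hz, fL=2.491e+09 Hz, fH=2.618e+09 Hz


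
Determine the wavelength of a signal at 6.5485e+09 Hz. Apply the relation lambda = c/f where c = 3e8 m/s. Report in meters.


lambda = c / f = 3.0000e+08 / 6.5485e+09 = 0.04581 m

0.04581 m


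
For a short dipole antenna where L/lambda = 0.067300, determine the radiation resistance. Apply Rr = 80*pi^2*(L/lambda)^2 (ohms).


Rr = 80 * pi^2 * (0.067300)^2 = 80 * 9.869604 * 4.529290e-03 = 3.576 ohm

3.576 ohm


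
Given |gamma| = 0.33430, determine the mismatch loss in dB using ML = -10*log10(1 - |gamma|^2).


ML = -10 * log10(1 - 0.33430^2) = -10 * log10(0.88824351) = 0.5147 dB

0.5147 dB


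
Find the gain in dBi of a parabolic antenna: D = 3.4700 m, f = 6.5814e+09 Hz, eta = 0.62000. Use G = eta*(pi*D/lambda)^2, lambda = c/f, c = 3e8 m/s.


lambda = c / f = 3.0000e+08 / 6.5814e+09 = 0.04558301 m
G_linear = 0.62000 * (pi * 3.4700 / 0.04558301)^2 = 35460.46
G_dBi = 10 * log10(35460.46) = 45.50 dBi

45.50 dBi


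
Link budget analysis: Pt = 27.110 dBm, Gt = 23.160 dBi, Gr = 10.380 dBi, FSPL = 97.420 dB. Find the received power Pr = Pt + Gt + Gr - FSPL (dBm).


Pr = 27.110 + 23.160 + 10.380 - 97.420 = -36.77 dBm

-36.77 dBm


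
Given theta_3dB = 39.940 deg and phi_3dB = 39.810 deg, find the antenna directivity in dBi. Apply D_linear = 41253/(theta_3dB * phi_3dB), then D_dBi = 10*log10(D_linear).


D_linear = 41253 / (39.940 * 39.810) = 25.94510
D_dBi = 10 * log10(25.94510) = 14.14 dBi

14.14 dBi


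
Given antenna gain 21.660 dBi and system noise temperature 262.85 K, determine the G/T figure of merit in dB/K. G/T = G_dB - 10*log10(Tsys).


G/T = 21.660 - 10*log10(262.85) = 21.660 - 24.19708 = -2.537 dB/K

-2.537 dB/K


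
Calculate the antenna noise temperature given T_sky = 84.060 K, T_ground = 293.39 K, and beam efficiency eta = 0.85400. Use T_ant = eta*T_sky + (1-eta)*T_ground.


T_ant = 0.85400 * 84.060 + (1 - 0.85400) * 293.39 = 114.6 K

114.6 K


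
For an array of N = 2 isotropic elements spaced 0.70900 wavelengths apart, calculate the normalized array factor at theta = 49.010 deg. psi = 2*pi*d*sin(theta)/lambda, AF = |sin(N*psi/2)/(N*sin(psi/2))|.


psi = 2*pi*0.70900*sin(49.010 deg) = 3.362574 rad
AF = |sin(2*3.362574/2) / (2*sin(3.362574/2))| = 0.1103

0.1103
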